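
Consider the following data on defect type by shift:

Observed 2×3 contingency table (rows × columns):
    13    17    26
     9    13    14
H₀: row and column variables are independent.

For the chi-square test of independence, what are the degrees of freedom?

degrees of freedom = 2

df = (r−1)(c−1) = (2−1)·(3−1) = 2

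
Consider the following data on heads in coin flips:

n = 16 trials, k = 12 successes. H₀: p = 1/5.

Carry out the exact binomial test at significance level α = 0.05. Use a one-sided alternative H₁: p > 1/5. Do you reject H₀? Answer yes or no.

reject H₀: yes

Exact binomial: n=16, k=12, p₀=1/5=0.2000
P(X≥12) from Σ C(n,i)·p₀^i·(1−p₀)^(n−i)
p-value (one-sided, H₁ greater) = 0.00000
At α=0.05: p < α → reject H₀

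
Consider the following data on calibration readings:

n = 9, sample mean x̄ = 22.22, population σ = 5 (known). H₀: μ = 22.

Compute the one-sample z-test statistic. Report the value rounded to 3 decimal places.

test statistic = 0.132

SE = σ/√n = 5/√9 = 1.6667
z = (x̄−μ₀)/SE = (22.22−22)/1.6667 = 0.1320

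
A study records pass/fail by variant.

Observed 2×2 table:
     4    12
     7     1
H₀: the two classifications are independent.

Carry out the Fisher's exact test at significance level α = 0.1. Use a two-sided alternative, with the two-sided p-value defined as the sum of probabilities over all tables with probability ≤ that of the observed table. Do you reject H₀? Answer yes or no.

reject H₀: yes

Margins: r₁=16, r₂=8, c₁=11, c₂=13, n=24
p_obs = C(16,4)·C(8,7)/C(24,11); sum pmf over tables with pmf ≤ p_obs
p-value (two-sided) = 0.00781
At α=0.1: p < α → reject H₀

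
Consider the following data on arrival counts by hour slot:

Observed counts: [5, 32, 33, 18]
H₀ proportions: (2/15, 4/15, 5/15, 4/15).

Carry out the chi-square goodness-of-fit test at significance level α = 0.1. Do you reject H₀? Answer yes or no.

n = 88; E_i = n·p_i = [11.73, 23.47, 29.33, 23.47]
χ² = (5−11.73)²/11.73 + (32−23.47)²/23.47 + (33−29.33)²/29.33 + (18−23.47)²/23.47 = 8.6989
df = 3
p-value (upper-tail) = 0.03357
At α=0.1: p < α → reject H₀

reject H₀: yes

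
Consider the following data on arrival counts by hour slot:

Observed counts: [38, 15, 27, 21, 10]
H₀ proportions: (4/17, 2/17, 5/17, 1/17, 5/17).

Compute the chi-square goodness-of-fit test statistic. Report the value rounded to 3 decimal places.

test statistic = 54.451

n = 111; E_i = n·p_i = [26.12, 13.06, 32.65, 6.53, 32.65]
χ² = (38−26.12)²/26.12 + (15−13.06)²/13.06 + (27−32.65)²/32.65 + (21−6.53)²/6.53 + (10−32.65)²/32.65 = 54.4514
df = 4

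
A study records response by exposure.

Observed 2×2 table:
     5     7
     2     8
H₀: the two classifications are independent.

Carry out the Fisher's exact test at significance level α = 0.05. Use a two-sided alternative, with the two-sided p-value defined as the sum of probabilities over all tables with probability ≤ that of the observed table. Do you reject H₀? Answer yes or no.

reject H₀: no

Margins: r₁=12, r₂=10, c₁=7, c₂=15, n=22
p_obs = C(12,5)·C(10,2)/C(22,7); sum pmf over tables with pmf ≤ p_obs
p-value (two-sided) = 0.38080
At α=0.05: p ≥ α → fail to reject H₀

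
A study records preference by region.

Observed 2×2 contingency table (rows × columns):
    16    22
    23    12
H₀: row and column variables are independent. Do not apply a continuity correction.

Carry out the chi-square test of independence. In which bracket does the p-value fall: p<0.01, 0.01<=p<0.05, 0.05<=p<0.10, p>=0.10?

Row totals [38, 35], col totals [39, 34], n=73
χ² = (16−20.30)²/20.30 + (22−17.70)²/17.70 + (23−18.70)²/18.70 + (12−16.30)²/16.30 = 4.0812
df = 1
p-value (upper-tail) = 0.04336
→ bracket: 0.01<=p<0.05

p-value bracket: 0.01<=p<0.05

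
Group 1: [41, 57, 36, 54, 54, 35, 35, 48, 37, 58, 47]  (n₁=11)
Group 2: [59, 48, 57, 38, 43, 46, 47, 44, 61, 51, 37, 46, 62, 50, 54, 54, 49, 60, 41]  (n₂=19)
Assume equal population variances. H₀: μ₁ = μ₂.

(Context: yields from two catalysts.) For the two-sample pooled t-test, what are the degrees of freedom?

df = n₁ + n₂ − 2 = 11 + 19 − 2 = 28

degrees of freedom = 28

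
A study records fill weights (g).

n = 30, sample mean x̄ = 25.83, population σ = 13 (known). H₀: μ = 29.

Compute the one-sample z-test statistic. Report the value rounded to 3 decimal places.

SE = σ/√n = 13/√30 = 2.3735
z = (x̄−μ₀)/SE = (25.83−29)/2.3735 = -1.3356

test statistic = -1.336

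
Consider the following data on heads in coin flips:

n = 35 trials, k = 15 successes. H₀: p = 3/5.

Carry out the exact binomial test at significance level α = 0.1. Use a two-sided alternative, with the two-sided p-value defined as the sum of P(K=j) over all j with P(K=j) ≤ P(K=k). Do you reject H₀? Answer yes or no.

Exact binomial: n=35, k=15, p₀=3/5=0.6000
P(X=j) = C(n,j)·p₀^j·(1−p₀)^(n−j); p = Σ P(X=j) over j with P(X=j) ≤ P(X=15)
p-value (two-sided) = 0.05600
At α=0.1: p < α → reject H₀

reject H₀: yes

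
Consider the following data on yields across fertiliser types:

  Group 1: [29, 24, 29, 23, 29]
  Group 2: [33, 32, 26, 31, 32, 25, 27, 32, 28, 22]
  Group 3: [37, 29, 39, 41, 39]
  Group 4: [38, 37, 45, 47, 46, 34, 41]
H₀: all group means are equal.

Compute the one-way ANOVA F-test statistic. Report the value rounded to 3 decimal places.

test statistic = 17.428

Group means [26.80, 28.80, 37.00, 41.14], grand mean 33.148
SSB = Σnᵢ(x̄ᵢ−x̄)² = 912.150; SSW = ΣΣ(x−x̄ᵢ)² = 401.257
MSB = 912.150/3 = 304.0501; MSW = 401.257/23 = 17.4460
F = MSB/MSW = 17.4281
df = (3, 23)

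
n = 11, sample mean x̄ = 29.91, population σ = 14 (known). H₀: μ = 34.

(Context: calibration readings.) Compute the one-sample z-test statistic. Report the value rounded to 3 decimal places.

SE = σ/√n = 14/√11 = 4.2212
z = (x̄−μ₀)/SE = (29.91−34)/4.2212 = -0.9689

test statistic = -0.969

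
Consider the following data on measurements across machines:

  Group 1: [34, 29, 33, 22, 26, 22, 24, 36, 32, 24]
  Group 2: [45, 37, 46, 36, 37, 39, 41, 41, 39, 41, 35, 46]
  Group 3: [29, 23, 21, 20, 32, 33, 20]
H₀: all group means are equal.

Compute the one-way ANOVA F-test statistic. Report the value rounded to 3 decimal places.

Group means [28.20, 40.25, 25.43], grand mean 32.517
SSB = Σnᵢ(x̄ᵢ−x̄)² = 1255.677; SSW = ΣΣ(x−x̄ᵢ)² = 607.564
MSB = 1255.677/2 = 627.8385; MSW = 607.564/26 = 23.3679
F = MSB/MSW = 26.8676
df = (2, 26)

test statistic = 26.868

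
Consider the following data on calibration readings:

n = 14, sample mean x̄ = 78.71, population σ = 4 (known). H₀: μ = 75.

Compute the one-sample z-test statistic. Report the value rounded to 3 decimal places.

test statistic = 3.470

SE = σ/√n = 4/√14 = 1.0690
z = (x̄−μ₀)/SE = (78.71−75)/1.0690 = 3.4704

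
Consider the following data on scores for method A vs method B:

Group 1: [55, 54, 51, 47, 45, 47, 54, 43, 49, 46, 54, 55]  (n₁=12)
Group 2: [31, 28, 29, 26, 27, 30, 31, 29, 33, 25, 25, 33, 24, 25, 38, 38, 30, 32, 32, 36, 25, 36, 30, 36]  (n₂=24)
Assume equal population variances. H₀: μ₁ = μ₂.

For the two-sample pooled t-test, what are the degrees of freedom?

df = n₁ + n₂ − 2 = 12 + 24 − 2 = 34

degrees of freedom = 34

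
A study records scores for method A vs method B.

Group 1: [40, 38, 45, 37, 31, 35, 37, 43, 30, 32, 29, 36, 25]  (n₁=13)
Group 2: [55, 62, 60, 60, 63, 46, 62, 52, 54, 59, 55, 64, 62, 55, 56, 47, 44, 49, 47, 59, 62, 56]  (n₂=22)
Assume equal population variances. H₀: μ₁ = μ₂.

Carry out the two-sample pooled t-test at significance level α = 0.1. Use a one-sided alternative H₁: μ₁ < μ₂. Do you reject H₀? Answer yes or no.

reject H₀: yes

x̄₁=35.231, s₁=5.718, n₁=13
x̄₂=55.864, s₂=6.112, n₂=22
s_p² = [12·5.718² + 21·6.112²]/33 = 35.6636
SE = √(s_p²·(1/13+1/22)) = 2.0891
t = (35.231−55.864)/2.0891 = -9.8763
df = 33
p-value (one-sided, H₁ less) = 0.00000
At α=0.1: p < α → reject H₀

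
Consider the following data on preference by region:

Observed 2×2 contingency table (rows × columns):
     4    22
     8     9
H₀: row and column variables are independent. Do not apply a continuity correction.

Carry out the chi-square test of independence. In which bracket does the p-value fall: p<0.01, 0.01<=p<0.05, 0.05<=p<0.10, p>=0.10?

p-value bracket: 0.01<=p<0.05

Row totals [26, 17], col totals [12, 31], n=43
χ² = (4−7.26)²/7.26 + (22−18.74)²/18.74 + (8−4.74)²/4.74 + (9−12.26)²/12.26 = 5.1258
df = 1
p-value (upper-tail) = 0.02357
→ bracket: 0.01<=p<0.05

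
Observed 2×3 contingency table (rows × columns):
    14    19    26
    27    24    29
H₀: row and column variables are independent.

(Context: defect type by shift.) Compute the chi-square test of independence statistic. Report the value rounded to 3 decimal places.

Row totals [59, 80], col totals [41, 43, 55], n=139
χ² = (14−17.40)²/17.40 + (19−18.25)²/18.25 + (26−23.35)²/23.35 + (27−23.60)²/23.60 + (24−24.75)²/24.75 + (29−31.65)²/31.65 = 1.7339
df = 2

test statistic = 1.734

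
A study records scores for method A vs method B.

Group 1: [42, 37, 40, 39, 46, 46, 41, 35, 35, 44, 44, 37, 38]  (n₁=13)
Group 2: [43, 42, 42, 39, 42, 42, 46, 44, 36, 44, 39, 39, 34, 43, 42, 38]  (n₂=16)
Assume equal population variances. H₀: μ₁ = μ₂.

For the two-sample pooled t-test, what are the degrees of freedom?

df = n₁ + n₂ − 2 = 13 + 16 − 2 = 27

degrees of freedom = 27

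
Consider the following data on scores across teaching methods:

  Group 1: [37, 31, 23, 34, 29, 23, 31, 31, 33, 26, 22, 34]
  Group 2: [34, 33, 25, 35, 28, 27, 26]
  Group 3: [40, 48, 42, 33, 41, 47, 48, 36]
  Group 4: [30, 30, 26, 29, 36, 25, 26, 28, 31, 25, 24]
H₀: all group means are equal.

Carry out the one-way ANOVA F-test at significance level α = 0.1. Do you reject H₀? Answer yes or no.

Group means [29.50, 29.71, 41.88, 28.18], grand mean 31.763
SSB = Σnᵢ(x̄ᵢ−x̄)² = 1049.928; SSW = ΣΣ(x−x̄ᵢ)² = 714.940
MSB = 1049.928/3 = 349.9762; MSW = 714.940/34 = 21.0276
F = MSB/MSW = 16.6436
df = (3, 34)
p-value (upper-tail) = 0.00000
At α=0.1: p < α → reject H₀

reject H₀: yes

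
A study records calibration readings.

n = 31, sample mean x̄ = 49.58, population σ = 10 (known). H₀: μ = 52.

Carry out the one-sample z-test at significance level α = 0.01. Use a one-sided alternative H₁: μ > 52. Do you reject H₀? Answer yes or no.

SE = σ/√n = 10/√31 = 1.7961
z = (x̄−μ₀)/SE = (49.58−52)/1.7961 = -1.3474
p-value (one-sided, H₁ greater) = 0.91107
At α=0.01: p ≥ α → fail to reject H₀

reject H₀: no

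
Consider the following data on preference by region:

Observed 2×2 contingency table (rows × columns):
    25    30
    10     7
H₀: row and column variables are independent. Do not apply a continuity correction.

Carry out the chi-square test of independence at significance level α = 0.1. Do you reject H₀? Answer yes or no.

Row totals [55, 17], col totals [35, 37], n=72
χ² = (25−26.74)²/26.74 + (30−28.26)²/28.26 + (10−8.26)²/8.26 + (7−8.74)²/8.74 = 0.9291
df = 1
p-value (upper-tail) = 0.33509
At α=0.1: p ≥ α → fail to reject H₀

reject H₀: no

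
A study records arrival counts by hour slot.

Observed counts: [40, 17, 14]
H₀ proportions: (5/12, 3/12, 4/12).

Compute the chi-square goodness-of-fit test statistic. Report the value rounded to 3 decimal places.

test statistic = 7.648

n = 71; E_i = n·p_i = [29.58, 17.75, 23.67]
χ² = (40−29.58)²/29.58 + (17−17.75)²/17.75 + (14−23.67)²/23.67 = 7.6479
df = 2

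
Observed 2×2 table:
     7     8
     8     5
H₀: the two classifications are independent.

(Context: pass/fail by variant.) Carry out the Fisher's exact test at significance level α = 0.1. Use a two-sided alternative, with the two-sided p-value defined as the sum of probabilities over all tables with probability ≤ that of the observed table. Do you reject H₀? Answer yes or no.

reject H₀: no

Margins: r₁=15, r₂=13, c₁=15, c₂=13, n=28
p_obs = C(15,7)·C(13,8)/C(28,15); sum pmf over tables with pmf ≤ p_obs
p-value (two-sided) = 0.47570
At α=0.1: p ≥ α → fail to reject H₀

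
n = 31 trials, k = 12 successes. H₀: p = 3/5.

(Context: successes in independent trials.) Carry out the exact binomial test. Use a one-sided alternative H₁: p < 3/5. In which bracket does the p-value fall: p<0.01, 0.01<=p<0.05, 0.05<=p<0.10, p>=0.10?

Exact binomial: n=31, k=12, p₀=3/5=0.6000
P(X≤12) from Σ C(n,i)·p₀^i·(1−p₀)^(n−i)
p-value (one-sided, H₁ less) = 0.01348
→ bracket: 0.01<=p<0.05

p-value bracket: 0.01<=p<0.05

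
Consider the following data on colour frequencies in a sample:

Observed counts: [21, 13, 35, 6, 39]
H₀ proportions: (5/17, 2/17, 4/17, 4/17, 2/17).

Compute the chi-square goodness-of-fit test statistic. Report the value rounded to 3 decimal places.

n = 114; E_i = n·p_i = [33.53, 13.41, 26.82, 26.82, 13.41]
χ² = (21−33.53)²/33.53 + (13−13.41)²/13.41 + (35−26.82)²/26.82 + (6−26.82)²/26.82 + (39−13.41)²/13.41 = 72.1724
df = 4

test statistic = 72.172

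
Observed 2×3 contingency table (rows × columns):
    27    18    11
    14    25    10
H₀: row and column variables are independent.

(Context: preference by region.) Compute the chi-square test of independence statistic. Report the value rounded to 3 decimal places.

Row totals [56, 49], col totals [41, 43, 21], n=105
χ² = (27−21.87)²/21.87 + (18−22.93)²/22.93 + (11−11.20)²/11.20 + (14−19.13)²/19.13 + (25−20.07)²/20.07 + (10−9.80)²/9.80 = 4.8641
df = 2

test statistic = 4.864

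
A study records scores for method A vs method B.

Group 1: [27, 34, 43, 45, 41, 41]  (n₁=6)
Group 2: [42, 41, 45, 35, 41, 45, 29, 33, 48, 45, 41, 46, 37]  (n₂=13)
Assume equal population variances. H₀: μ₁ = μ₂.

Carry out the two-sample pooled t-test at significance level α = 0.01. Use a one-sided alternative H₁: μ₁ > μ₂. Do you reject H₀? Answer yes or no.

x̄₁=38.500, s₁=6.745, n₁=6
x̄₂=40.615, s₂=5.635, n₂=13
s_p² = [5·6.745² + 12·5.635²]/17 = 35.7986
SE = √(s_p²·(1/6+1/13)) = 2.9530
t = (38.500−40.615)/2.9530 = -0.7164
df = 17
p-value (one-sided, H₁ greater) = 0.75825
At α=0.01: p ≥ α → fail to reject H₀

reject H₀: no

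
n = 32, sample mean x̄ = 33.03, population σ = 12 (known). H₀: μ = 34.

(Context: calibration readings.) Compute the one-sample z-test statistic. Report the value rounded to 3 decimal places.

test statistic = -0.457

SE = σ/√n = 12/√32 = 2.1213
z = (x̄−μ₀)/SE = (33.03−34)/2.1213 = -0.4573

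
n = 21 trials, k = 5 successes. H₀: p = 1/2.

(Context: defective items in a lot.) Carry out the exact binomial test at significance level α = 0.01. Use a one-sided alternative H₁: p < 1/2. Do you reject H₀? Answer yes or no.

Exact binomial: n=21, k=5, p₀=1/2=0.5000
P(X≤5) from Σ C(n,i)·p₀^i·(1−p₀)^(n−i)
p-value (one-sided, H₁ less) = 0.01330
At α=0.01: p ≥ α → fail to reject H₀

reject H₀: no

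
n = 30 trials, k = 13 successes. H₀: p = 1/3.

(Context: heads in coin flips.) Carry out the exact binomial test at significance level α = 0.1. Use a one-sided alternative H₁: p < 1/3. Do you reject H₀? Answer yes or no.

Exact binomial: n=30, k=13, p₀=1/3=0.3333
P(X≤13) from Σ C(n,i)·p₀^i·(1−p₀)^(n−i)
p-value (one-sided, H₁ less) = 0.91023
At α=0.1: p ≥ α → fail to reject H₀

reject H₀: no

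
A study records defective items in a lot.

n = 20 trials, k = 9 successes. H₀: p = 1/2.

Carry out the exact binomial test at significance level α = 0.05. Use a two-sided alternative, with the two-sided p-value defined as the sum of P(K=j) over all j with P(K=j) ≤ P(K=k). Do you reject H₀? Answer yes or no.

reject H₀: no

Exact binomial: n=20, k=9, p₀=1/2=0.5000
P(X=j) = C(n,j)·p₀^j·(1−p₀)^(n−j); p = Σ P(X=j) over j with P(X=j) ≤ P(X=9)
p-value (two-sided) = 0.82380
At α=0.05: p ≥ α → fail to reject H₀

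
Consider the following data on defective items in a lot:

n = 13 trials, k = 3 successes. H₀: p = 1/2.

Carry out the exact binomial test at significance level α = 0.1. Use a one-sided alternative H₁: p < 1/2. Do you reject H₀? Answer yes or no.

Exact binomial: n=13, k=3, p₀=1/2=0.5000
P(X≤3) from Σ C(n,i)·p₀^i·(1−p₀)^(n−i)
p-value (one-sided, H₁ less) = 0.04614
At α=0.1: p < α → reject H₀

reject H₀: yes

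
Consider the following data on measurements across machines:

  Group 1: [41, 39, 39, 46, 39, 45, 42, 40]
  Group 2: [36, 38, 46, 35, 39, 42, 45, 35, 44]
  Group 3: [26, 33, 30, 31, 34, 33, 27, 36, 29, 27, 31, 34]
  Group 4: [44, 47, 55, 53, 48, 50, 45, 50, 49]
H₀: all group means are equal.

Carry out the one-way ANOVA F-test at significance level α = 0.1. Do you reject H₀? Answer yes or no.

reject H₀: yes

Group means [41.38, 40.00, 30.92, 49.00], grand mean 39.553
SSB = Σnᵢ(x̄ᵢ−x̄)² = 1726.603; SSW = ΣΣ(x−x̄ᵢ)² = 418.792
MSB = 1726.603/3 = 575.5344; MSW = 418.792/34 = 12.3174
F = MSB/MSW = 46.7253
df = (3, 34)
p-value (upper-tail) = 0.00000
At α=0.1: p < α → reject H₀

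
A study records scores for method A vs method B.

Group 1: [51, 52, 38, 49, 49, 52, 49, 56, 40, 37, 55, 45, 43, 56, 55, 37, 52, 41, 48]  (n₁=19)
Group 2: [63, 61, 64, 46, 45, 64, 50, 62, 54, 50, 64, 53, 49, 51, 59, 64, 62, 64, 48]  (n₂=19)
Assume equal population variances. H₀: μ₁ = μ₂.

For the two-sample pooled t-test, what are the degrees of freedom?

degrees of freedom = 36

df = n₁ + n₂ − 2 = 19 + 19 − 2 = 36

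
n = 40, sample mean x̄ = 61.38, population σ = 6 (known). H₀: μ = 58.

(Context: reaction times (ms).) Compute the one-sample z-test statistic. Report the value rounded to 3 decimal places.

SE = σ/√n = 6/√40 = 0.9487
z = (x̄−μ₀)/SE = (61.38−58)/0.9487 = 3.5628

test statistic = 3.563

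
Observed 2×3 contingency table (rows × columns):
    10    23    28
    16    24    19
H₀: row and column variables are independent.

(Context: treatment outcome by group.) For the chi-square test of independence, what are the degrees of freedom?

df = (r−1)(c−1) = (2−1)·(3−1) = 2

degrees of freedom = 2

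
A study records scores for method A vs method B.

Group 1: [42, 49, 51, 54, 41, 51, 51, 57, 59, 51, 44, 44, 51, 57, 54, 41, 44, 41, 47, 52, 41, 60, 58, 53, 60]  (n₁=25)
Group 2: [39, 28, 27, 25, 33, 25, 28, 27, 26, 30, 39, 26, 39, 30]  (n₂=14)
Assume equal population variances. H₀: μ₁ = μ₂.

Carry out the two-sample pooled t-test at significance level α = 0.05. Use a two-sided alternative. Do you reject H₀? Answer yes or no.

x̄₁=50.120, s₁=6.451, n₁=25
x̄₂=30.143, s₂=5.260, n₂=14
s_p² = [24·6.451² + 13·5.260²]/37 = 36.7123
SE = √(s_p²·(1/25+1/14)) = 2.0226
t = (50.120−30.143)/2.0226 = 9.8771
df = 37
p-value (two-sided) = 0.00000
At α=0.05: p < α → reject H₀

reject H₀: yes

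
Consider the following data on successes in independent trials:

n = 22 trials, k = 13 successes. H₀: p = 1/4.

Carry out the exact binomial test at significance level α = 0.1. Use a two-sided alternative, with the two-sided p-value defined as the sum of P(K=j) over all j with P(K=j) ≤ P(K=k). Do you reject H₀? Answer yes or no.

Exact binomial: n=22, k=13, p₀=1/4=0.2500
P(X=j) = C(n,j)·p₀^j·(1−p₀)^(n−j); p = Σ P(X=j) over j with P(X=j) ≤ P(X=13)
p-value (two-sided) = 0.00070
At α=0.1: p < α → reject H₀

reject H₀: yes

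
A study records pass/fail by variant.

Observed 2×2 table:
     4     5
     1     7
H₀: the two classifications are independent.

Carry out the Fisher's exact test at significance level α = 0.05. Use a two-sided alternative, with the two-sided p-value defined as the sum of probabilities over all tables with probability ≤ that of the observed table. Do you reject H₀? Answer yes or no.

Margins: r₁=9, r₂=8, c₁=5, c₂=12, n=17
p_obs = C(9,4)·C(8,1)/C(17,5); sum pmf over tables with pmf ≤ p_obs
p-value (two-sided) = 0.29412
At α=0.05: p ≥ α → fail to reject H₀

reject H₀: no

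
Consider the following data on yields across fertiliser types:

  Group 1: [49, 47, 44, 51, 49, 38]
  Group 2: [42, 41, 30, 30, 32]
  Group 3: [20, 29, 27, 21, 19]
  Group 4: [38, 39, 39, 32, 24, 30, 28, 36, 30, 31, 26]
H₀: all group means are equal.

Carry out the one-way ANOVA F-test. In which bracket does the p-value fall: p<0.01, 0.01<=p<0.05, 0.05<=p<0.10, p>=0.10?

Group means [46.33, 35.00, 23.20, 32.09], grand mean 34.148
SSB = Σnᵢ(x̄ᵢ−x̄)² = 1540.365; SSW = ΣΣ(x−x̄ᵢ)² = 611.042
MSB = 1540.365/3 = 513.4550; MSW = 611.042/23 = 26.5671
F = MSB/MSW = 19.3268
df = (3, 23)
p-value (upper-tail) = 0.00000
→ bracket: p<0.01

p-value bracket: p<0.01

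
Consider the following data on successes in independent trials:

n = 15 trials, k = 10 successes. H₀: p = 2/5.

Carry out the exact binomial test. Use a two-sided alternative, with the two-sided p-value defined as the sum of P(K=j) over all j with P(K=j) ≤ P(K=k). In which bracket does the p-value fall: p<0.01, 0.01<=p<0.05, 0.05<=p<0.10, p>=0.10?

p-value bracket: 0.05<=p<0.10

Exact binomial: n=15, k=10, p₀=2/5=0.4000
P(X=j) = C(n,j)·p₀^j·(1−p₀)^(n−j); p = Σ P(X=j) over j with P(X=j) ≤ P(X=10)
p-value (two-sided) = 0.06095
→ bracket: 0.05<=p<0.10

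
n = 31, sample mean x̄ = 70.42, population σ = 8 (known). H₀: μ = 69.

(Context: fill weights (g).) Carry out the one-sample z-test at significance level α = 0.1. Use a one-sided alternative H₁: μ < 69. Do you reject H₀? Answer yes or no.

reject H₀: no

SE = σ/√n = 8/√31 = 1.4368
z = (x̄−μ₀)/SE = (70.42−69)/1.4368 = 0.9883
p-value (one-sided, H₁ less) = 0.83849
At α=0.1: p ≥ α → fail to reject H₀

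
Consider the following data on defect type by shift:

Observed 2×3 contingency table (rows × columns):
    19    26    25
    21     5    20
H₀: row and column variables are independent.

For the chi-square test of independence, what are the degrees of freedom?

df = (r−1)(c−1) = (2−1)·(3−1) = 2

degrees of freedom = 2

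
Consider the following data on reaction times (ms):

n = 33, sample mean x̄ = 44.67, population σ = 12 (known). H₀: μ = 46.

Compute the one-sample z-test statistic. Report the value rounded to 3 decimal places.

test statistic = -0.637

SE = σ/√n = 12/√33 = 2.0889
z = (x̄−μ₀)/SE = (44.67−46)/2.0889 = -0.6367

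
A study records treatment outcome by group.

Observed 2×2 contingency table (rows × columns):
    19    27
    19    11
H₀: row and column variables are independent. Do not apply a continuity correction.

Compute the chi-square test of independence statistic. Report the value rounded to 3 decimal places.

Row totals [46, 30], col totals [38, 38], n=76
χ² = (19−23.00)²/23.00 + (27−23.00)²/23.00 + (19−15.00)²/15.00 + (11−15.00)²/15.00 = 3.5246
df = 1

test statistic = 3.525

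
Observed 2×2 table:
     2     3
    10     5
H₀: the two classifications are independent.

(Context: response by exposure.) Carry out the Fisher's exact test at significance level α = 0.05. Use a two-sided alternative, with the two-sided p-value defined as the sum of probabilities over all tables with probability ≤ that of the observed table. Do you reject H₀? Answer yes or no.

reject H₀: no

Margins: r₁=5, r₂=15, c₁=12, c₂=8, n=20
p_obs = C(5,2)·C(15,10)/C(20,12); sum pmf over tables with pmf ≤ p_obs
p-value (two-sided) = 0.34727
At α=0.05: p ≥ α → fail to reject H₀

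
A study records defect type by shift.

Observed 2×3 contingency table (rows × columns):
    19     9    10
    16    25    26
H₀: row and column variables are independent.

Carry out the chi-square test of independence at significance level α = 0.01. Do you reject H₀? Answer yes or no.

Row totals [38, 67], col totals [35, 34, 36], n=105
χ² = (19−12.67)²/12.67 + (9−12.30)²/12.30 + (10−13.03)²/13.03 + (16−22.33)²/22.33 + (25−21.70)²/21.70 + (26−22.97)²/22.97 = 7.4570
df = 2
p-value (upper-tail) = 0.02403
At α=0.01: p ≥ α → fail to reject H₀

reject H₀: no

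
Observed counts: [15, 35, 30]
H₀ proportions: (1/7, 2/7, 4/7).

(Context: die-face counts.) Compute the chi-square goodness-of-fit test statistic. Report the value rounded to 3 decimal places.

n = 80; E_i = n·p_i = [11.43, 22.86, 45.71]
χ² = (15−11.43)²/11.43 + (35−22.86)²/22.86 + (30−45.71)²/45.71 = 12.9688
df = 2

test statistic = 12.969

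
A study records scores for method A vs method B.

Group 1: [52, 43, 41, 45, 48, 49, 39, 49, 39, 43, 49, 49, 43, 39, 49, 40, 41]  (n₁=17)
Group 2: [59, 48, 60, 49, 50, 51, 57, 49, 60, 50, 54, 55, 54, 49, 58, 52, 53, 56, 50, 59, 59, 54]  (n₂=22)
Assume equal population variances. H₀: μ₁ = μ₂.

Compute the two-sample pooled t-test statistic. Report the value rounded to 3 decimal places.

x̄₁=44.588, s₁=4.417, n₁=17
x̄₂=53.909, s₂=4.081, n₂=22
s_p² = [16·4.417² + 21·4.081²]/37 = 17.8902
SE = √(s_p²·(1/17+1/22)) = 1.3659
t = (44.588−53.909)/1.3659 = -6.8242
df = 37

test statistic = -6.824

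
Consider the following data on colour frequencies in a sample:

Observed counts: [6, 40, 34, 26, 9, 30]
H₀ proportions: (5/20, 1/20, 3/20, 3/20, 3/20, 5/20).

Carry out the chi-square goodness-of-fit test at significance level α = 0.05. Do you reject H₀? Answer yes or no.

n = 145; E_i = n·p_i = [36.25, 7.25, 21.75, 21.75, 21.75, 36.25]
χ² = (6−36.25)²/36.25 + (40−7.25)²/7.25 + (34−21.75)²/21.75 + (26−21.75)²/21.75 + (9−21.75)²/21.75 + (30−36.25)²/36.25 = 189.4644
df = 5
p-value (upper-tail) = 0.00000
At α=0.05: p < α → reject H₀

reject H₀: yes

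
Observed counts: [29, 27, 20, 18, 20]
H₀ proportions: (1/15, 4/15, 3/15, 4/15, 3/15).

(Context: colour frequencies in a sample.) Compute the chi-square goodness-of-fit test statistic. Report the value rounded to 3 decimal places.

test statistic = 66.384

n = 114; E_i = n·p_i = [7.60, 30.40, 22.80, 30.40, 22.80]
χ² = (29−7.60)²/7.60 + (27−30.40)²/30.40 + (20−22.80)²/22.80 + (18−30.40)²/30.40 + (20−22.80)²/22.80 = 66.3838
df = 4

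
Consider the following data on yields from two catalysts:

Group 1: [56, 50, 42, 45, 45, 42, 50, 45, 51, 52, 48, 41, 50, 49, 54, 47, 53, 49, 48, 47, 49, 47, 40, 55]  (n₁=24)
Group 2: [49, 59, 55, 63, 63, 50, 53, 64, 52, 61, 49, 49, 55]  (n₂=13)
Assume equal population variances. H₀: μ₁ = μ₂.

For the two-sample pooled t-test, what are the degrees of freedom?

degrees of freedom = 35

df = n₁ + n₂ − 2 = 24 + 13 − 2 = 35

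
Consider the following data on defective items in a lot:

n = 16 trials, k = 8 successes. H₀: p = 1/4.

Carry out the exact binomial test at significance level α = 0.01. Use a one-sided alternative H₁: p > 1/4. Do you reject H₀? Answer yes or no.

reject H₀: no

Exact binomial: n=16, k=8, p₀=1/4=0.2500
P(X≥8) from Σ C(n,i)·p₀^i·(1−p₀)^(n−i)
p-value (one-sided, H₁ greater) = 0.02713
At α=0.01: p ≥ α → fail to reject H₀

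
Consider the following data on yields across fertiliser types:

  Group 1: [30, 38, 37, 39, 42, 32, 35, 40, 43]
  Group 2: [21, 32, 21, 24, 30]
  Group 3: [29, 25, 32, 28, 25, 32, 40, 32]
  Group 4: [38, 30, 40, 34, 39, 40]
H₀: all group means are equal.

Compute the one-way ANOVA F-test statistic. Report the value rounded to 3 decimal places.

Group means [37.33, 25.60, 30.38, 36.83], grand mean 33.143
SSB = Σnᵢ(x̄ᵢ−x̄)² = 585.520; SSW = ΣΣ(x−x̄ᵢ)² = 503.908
MSB = 585.520/3 = 195.1734; MSW = 503.908/24 = 20.9962
F = MSB/MSW = 9.2957
df = (3, 24)

test statistic = 9.296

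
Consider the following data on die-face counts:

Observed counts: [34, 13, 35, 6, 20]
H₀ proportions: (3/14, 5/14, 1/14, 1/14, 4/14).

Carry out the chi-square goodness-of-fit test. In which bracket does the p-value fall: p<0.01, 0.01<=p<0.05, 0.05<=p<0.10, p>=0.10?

n = 108; E_i = n·p_i = [23.14, 38.57, 7.71, 7.71, 30.86]
χ² = (34−23.14)²/23.14 + (13−38.57)²/38.57 + (35−7.71)²/7.71 + (6−7.71)²/7.71 + (20−30.86)²/30.86 = 122.7580
df = 4
p-value (upper-tail) = 0.00000
→ bracket: p<0.01

p-value bracket: p<0.01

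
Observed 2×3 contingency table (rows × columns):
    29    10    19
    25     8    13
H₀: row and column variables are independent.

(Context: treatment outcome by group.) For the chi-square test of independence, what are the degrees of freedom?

degrees of freedom = 2

df = (r−1)(c−1) = (2−1)·(3−1) = 2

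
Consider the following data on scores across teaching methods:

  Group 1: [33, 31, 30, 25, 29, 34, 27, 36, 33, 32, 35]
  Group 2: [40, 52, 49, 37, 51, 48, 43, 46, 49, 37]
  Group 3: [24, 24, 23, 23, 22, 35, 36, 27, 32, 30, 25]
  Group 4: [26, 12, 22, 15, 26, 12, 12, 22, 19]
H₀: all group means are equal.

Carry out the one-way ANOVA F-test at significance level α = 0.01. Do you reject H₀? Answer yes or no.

reject H₀: yes

Group means [31.36, 45.20, 27.36, 18.44], grand mean 30.829
SSB = Σnᵢ(x̄ᵢ−x̄)² = 3580.892; SSW = ΣΣ(x−x̄ᵢ)² = 930.913
MSB = 3580.892/3 = 1193.6306; MSW = 930.913/37 = 25.1598
F = MSB/MSW = 47.4419
df = (3, 37)
p-value (upper-tail) = 0.00000
At α=0.01: p < α → reject H₀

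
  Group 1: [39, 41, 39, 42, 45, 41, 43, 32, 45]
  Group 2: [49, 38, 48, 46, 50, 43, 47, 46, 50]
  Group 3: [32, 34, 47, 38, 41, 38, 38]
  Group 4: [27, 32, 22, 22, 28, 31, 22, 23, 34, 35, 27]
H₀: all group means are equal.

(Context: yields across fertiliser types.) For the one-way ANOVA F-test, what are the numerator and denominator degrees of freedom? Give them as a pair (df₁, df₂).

degrees of freedom = [3, 32]

k = 4 groups, N = 36 total
df = (k−1, N−k) = (4−1, 36−4) = (3, 32)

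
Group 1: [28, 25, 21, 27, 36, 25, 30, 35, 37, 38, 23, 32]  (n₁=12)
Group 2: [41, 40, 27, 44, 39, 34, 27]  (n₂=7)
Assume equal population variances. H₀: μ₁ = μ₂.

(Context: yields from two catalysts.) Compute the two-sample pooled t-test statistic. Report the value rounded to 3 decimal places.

test statistic = -2.125

x̄₁=29.750, s₁=5.802, n₁=12
x̄₂=36.000, s₂=6.831, n₂=7
s_p² = [11·5.802² + 6·6.831²]/17 = 38.2500
SE = √(s_p²·(1/12+1/7)) = 2.9414
t = (29.750−36.000)/2.9414 = -2.1248
df = 17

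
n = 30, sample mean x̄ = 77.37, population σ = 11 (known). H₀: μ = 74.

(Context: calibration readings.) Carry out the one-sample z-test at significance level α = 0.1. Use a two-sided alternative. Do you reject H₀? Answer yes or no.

reject H₀: yes

SE = σ/√n = 11/√30 = 2.0083
z = (x̄−μ₀)/SE = (77.37−74)/2.0083 = 1.6780
p-value (two-sided) = 0.09334
At α=0.1: p < α → reject H₀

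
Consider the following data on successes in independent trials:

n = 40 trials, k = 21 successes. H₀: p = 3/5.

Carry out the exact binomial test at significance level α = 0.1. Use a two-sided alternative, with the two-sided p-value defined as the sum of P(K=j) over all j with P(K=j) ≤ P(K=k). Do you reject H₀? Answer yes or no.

Exact binomial: n=40, k=21, p₀=3/5=0.6000
P(X=j) = C(n,j)·p₀^j·(1−p₀)^(n−j); p = Σ P(X=j) over j with P(X=j) ≤ P(X=21)
p-value (two-sided) = 0.33744
At α=0.1: p ≥ α → fail to reject H₀

reject H₀: no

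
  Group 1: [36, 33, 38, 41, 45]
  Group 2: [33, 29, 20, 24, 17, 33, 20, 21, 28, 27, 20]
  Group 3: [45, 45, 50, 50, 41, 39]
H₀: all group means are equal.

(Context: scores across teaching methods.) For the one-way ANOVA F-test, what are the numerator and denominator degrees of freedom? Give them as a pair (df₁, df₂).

degrees of freedom = [2, 19]

k = 3 groups, N = 22 total
df = (k−1, N−k) = (3−1, 22−3) = (2, 19)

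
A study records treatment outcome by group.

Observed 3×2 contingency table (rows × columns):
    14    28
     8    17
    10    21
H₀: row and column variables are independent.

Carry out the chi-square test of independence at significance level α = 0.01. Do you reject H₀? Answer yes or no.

reject H₀: no

Row totals [42, 25, 31], col totals [32, 66], n=98
χ² = (14−13.71)²/13.71 + (28−28.29)²/28.29 + (8−8.16)²/8.16 + (17−16.84)²/16.84 + (10−10.12)²/10.12 + (21−20.88)²/20.88 = 0.0159
df = 2
p-value (upper-tail) = 0.99209
At α=0.01: p ≥ α → fail to reject H₀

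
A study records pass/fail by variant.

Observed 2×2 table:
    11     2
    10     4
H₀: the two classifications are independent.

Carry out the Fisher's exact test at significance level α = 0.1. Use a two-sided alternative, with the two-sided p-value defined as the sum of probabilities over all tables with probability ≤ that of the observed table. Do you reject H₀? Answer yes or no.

reject H₀: no

Margins: r₁=13, r₂=14, c₁=21, c₂=6, n=27
p_obs = C(13,11)·C(14,10)/C(27,21); sum pmf over tables with pmf ≤ p_obs
p-value (two-sided) = 0.64831
At α=0.1: p ≥ α → fail to reject H₀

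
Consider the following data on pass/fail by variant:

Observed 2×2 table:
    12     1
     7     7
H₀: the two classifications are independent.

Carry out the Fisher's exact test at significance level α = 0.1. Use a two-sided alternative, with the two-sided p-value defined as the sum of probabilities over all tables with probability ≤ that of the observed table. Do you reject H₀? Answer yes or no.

Margins: r₁=13, r₂=14, c₁=19, c₂=8, n=27
p_obs = C(13,12)·C(14,7)/C(27,19); sum pmf over tables with pmf ≤ p_obs
p-value (two-sided) = 0.03285
At α=0.1: p < α → reject H₀

reject H₀: yes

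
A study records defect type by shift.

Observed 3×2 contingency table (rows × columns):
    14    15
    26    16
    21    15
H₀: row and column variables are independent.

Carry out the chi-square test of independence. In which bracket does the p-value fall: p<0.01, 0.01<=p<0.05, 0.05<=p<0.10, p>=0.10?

Row totals [29, 42, 36], col totals [61, 46], n=107
χ² = (14−16.53)²/16.53 + (15−12.47)²/12.47 + (26−23.94)²/23.94 + (16−18.06)²/18.06 + (21−20.52)²/20.52 + (15−15.48)²/15.48 = 1.3389
df = 2
p-value (upper-tail) = 0.51198
→ bracket: p>=0.10

p-value bracket: p>=0.10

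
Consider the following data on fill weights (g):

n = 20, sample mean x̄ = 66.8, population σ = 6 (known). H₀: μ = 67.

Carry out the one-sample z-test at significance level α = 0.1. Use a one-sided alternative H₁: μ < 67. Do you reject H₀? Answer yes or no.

reject H₀: no

SE = σ/√n = 6/√20 = 1.3416
z = (x̄−μ₀)/SE = (66.8−67)/1.3416 = -0.1491
p-value (one-sided, H₁ less) = 0.44075
At α=0.1: p ≥ α → fail to reject H₀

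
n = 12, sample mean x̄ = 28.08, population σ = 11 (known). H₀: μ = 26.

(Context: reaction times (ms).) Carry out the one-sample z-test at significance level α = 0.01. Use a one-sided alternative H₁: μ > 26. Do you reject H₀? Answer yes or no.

reject H₀: no

SE = σ/√n = 11/√12 = 3.1754
z = (x̄−μ₀)/SE = (28.08−26)/3.1754 = 0.6550
p-value (one-sided, H₁ greater) = 0.25622
At α=0.01: p ≥ α → fail to reject H₀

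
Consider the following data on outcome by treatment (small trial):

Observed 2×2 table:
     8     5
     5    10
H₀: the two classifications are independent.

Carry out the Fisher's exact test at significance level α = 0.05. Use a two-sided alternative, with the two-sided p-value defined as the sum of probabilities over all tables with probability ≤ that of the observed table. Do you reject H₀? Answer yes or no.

Margins: r₁=13, r₂=15, c₁=13, c₂=15, n=28
p_obs = C(13,8)·C(15,5)/C(28,13); sum pmf over tables with pmf ≤ p_obs
p-value (two-sided) = 0.25451
At α=0.05: p ≥ α → fail to reject H₀

reject H₀: no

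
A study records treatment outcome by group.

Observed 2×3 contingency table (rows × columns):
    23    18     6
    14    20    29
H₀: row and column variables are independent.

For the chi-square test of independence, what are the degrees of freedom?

degrees of freedom = 2

df = (r−1)(c−1) = (2−1)·(3−1) = 2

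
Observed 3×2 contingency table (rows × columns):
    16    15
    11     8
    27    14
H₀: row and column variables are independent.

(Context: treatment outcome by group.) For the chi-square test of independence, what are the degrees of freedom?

degrees of freedom = 2

df = (r−1)(c−1) = (3−1)·(2−1) = 2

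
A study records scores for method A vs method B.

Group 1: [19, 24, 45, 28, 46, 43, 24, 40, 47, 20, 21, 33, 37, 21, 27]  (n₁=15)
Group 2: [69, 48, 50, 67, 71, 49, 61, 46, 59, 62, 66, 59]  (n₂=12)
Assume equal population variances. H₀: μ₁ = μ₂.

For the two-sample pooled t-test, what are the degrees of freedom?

degrees of freedom = 25

df = n₁ + n₂ − 2 = 15 + 12 − 2 = 25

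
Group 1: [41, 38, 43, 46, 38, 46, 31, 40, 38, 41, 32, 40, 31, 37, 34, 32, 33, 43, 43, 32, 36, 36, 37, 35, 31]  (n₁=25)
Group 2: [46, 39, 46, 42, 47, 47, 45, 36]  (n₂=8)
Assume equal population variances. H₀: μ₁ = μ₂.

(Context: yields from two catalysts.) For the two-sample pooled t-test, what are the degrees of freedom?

df = n₁ + n₂ − 2 = 25 + 8 − 2 = 31

degrees of freedom = 31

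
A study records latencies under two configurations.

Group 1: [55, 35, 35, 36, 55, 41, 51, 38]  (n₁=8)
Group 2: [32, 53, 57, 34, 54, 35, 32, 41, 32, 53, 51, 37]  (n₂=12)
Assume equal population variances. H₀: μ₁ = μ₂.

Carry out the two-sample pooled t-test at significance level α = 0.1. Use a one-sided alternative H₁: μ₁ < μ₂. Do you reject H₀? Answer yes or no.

x̄₁=43.250, s₁=8.924, n₁=8
x̄₂=42.583, s₂=10.122, n₂=12
s_p² = [7·8.924² + 11·10.122²]/18 = 93.5787
SE = √(s_p²·(1/8+1/12)) = 4.4154
t = (43.250−42.583)/4.4154 = 0.1510
df = 18
p-value (one-sided, H₁ less) = 0.55917
At α=0.1: p ≥ α → fail to reject H₀

reject H₀: no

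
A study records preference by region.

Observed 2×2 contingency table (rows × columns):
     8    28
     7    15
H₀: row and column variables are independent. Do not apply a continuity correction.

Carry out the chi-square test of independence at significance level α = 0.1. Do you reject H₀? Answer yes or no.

reject H₀: no

Row totals [36, 22], col totals [15, 43], n=58
χ² = (8−9.31)²/9.31 + (28−26.69)²/26.69 + (7−5.69)²/5.69 + (15−16.31)²/16.31 = 0.6558
df = 1
p-value (upper-tail) = 0.41805
At α=0.1: p ≥ α → fail to reject H₀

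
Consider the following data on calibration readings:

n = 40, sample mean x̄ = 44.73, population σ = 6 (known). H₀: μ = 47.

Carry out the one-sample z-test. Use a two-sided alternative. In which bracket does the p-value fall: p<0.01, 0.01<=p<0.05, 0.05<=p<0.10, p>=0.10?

p-value bracket: 0.01<=p<0.05

SE = σ/√n = 6/√40 = 0.9487
z = (x̄−μ₀)/SE = (44.73−47)/0.9487 = -2.3928
p-value (two-sided) = 0.01672
→ bracket: 0.01<=p<0.05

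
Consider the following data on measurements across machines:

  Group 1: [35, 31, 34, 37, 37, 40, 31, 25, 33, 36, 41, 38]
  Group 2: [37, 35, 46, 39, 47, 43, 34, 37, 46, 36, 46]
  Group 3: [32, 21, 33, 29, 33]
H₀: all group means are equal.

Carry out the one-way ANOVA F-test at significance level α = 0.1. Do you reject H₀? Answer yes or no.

reject H₀: yes

Group means [34.83, 40.55, 29.60], grand mean 36.143
SSB = Σnᵢ(x̄ᵢ−x̄)² = 447.835; SSW = ΣΣ(x−x̄ᵢ)² = 577.594
MSB = 447.835/2 = 223.9173; MSW = 577.594/25 = 23.1038
F = MSB/MSW = 9.6918
df = (2, 25)
p-value (upper-tail) = 0.00077
At α=0.1: p < α → reject H₀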